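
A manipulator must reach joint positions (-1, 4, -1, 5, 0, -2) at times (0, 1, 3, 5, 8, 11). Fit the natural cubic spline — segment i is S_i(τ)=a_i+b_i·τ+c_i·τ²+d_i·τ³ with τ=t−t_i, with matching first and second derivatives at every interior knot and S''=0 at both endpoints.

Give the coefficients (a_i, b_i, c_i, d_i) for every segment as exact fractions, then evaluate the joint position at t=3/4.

  seg 0: a=-1 b=30737/4596 c=0 d=-7757/4596
  seg 1: a=4 b=3733/2298 c=-7757/1532 d=13793/9192
  seg 2: a=-1 b=-715/1149 c=1509/383 d=-1223/1149
  seg 3: a=5 b=2717/1149 c=-937/383 d=1267/3447
  seg 4: a=0 b=-2746/1149 c=330/383 d=-110/1149
S(3/4) = 323931/98048

Δ: Δ0=5, Δ1=-5/2, Δ2=3, Δ3=-5/3, Δ4=-2/3
row 1: diag=6, rhs=-45; c'=1/3, d'=-15/2
row 2: denom=8−2·1/3=22/3; d'=(33−2·-15/2)/(22/3)=72/11
row 3: denom=10−2·3/11=104/11; d'=(-28−2·72/11)/(104/11)=-113/26
row 4: denom=12−3·33/104=1149/104; d'=(6−3·-113/26)/(1149/104)=660/383
back: M4=660/383
back: M3=-113/26−33/104·660/383=-1874/383
back: M2=72/11−3/11·-1874/383=3018/383
back: M1=-15/2−1/3·3018/383=-7757/766
M: M0=0, M1=-7757/766, M2=3018/383, M3=-1874/383, M4=660/383, M5=0
seg 0: a=-1, c=M0/2=0, d=(M1−M0)/(6·1)=-7757/4596, b=Δ0−h0·(2M0+M1)/6=30737/4596
seg 1: a=4, c=M1/2=-7757/1532, d=(M2−M1)/(6·2)=13793/9192, b=Δ1−h1·(2M1+M2)/6=3733/2298
seg 2: a=-1, c=M2/2=1509/383, d=(M3−M2)/(6·2)=-1223/1149, b=Δ2−h2·(2M2+M3)/6=-715/1149
seg 3: a=5, c=M3/2=-937/383, d=(M4−M3)/(6·3)=1267/3447, b=Δ3−h3·(2M3+M4)/6=2717/1149
seg 4: a=0, c=M4/2=330/383, d=(M5−M4)/(6·3)=-110/1149, b=Δ4−h4·(2M4+M5)/6=-2746/1149
t_q=3/4 → seg 0, τ=3/4; S=-1+30737/4596·τ+0·τ²+-7757/4596·τ³=323931/98048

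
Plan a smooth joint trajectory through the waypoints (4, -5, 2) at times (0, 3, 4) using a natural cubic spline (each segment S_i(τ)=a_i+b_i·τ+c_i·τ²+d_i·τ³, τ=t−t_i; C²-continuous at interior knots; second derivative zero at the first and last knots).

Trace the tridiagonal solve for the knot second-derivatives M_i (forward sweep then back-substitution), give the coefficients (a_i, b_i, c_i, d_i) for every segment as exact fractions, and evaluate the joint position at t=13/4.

  seg 0: a=4 b=-27/4 c=0 d=5/12
  seg 1: a=-5 b=9/2 c=15/4 d=-5/4
S(13/4) = -937/256

Δ: Δ0=-3, Δ1=7
row 1: diag=8, rhs=60; c'=1/8, d'=15/2
back: M1=15/2
M: M0=0, M1=15/2, M2=0
seg 0: a=4, c=M0/2=0, d=(M1−M0)/(6·3)=5/12, b=Δ0−h0·(2M0+M1)/6=-27/4
seg 1: a=-5, c=M1/2=15/4, d=(M2−M1)/(6·1)=-5/4, b=Δ1−h1·(2M1+M2)/6=9/2
t_q=13/4 → seg 1, τ=1/4; S=-5+9/2·τ+15/4·τ²+-5/4·τ³=-937/256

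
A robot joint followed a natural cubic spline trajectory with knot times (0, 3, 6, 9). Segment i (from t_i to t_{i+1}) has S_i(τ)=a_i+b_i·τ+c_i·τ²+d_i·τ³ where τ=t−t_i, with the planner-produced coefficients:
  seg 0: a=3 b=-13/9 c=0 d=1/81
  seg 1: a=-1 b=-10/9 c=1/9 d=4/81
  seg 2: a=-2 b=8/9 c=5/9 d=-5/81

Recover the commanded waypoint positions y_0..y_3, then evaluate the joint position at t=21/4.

y_0 = S_0(0) = a_0 = 3
y_1 = S_1(0) = a_1 = -1
y_2 = S_2(0) = a_2 = -2
y_3 = S_2(3) = 4
t_q=21/4 is in segment 1 (τ=9/4); S_1(τ)=-19/8

y_0=3 y_1=-1 y_2=-2 y_3=4
S(21/4) = -19/8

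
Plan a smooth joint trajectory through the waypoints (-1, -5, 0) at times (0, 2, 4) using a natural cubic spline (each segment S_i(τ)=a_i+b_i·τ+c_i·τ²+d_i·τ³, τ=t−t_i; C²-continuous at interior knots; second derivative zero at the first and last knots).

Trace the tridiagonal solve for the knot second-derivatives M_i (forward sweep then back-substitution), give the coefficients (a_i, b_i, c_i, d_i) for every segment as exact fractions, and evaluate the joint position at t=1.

  seg 0: a=-1 b=-25/8 c=0 d=9/32
  seg 1: a=-5 b=1/4 c=27/16 d=-9/32
S(1) = -123/32

Δ: Δ0=-2, Δ1=5/2
row 1: diag=8, rhs=27; c'=1/4, d'=27/8
back: M1=27/8
M: M0=0, M1=27/8, M2=0
seg 0: a=-1, c=M0/2=0, d=(M1−M0)/(6·2)=9/32, b=Δ0−h0·(2M0+M1)/6=-25/8
seg 1: a=-5, c=M1/2=27/16, d=(M2−M1)/(6·2)=-9/32, b=Δ1−h1·(2M1+M2)/6=1/4
t_q=1 → seg 0, τ=1; S=-1+-25/8·τ+0·τ²+9/32·τ³=-123/32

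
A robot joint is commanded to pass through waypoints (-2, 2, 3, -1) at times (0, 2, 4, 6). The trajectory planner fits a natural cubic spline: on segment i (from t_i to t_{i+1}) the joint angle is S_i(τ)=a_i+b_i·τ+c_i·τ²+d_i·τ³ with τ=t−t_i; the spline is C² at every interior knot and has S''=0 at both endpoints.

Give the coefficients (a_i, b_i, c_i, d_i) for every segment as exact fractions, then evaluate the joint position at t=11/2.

  seg 0: a=-2 b=67/30 c=0 d=-7/120
  seg 1: a=2 b=23/15 c=-7/20 d=-1/12
  seg 2: a=3 b=-13/15 c=-17/20 d=17/120
S(11/2) = 17/64

Δ: Δ0=2, Δ1=1/2, Δ2=-2
row 1: diag=8, rhs=-9; c'=1/4, d'=-9/8
row 2: denom=8−2·1/4=15/2; d'=(-15−2·-9/8)/(15/2)=-17/10
back: M2=-17/10
back: M1=-9/8−1/4·-17/10=-7/10
M: M0=0, M1=-7/10, M2=-17/10, M3=0
seg 0: a=-2, c=M0/2=0, d=(M1−M0)/(6·2)=-7/120, b=Δ0−h0·(2M0+M1)/6=67/30
seg 1: a=2, c=M1/2=-7/20, d=(M2−M1)/(6·2)=-1/12, b=Δ1−h1·(2M1+M2)/6=23/15
seg 2: a=3, c=M2/2=-17/20, d=(M3−M2)/(6·2)=17/120, b=Δ2−h2·(2M2+M3)/6=-13/15
t_q=11/2 → seg 2, τ=3/2; S=3+-13/15·τ+-17/20·τ²+17/120·τ³=17/64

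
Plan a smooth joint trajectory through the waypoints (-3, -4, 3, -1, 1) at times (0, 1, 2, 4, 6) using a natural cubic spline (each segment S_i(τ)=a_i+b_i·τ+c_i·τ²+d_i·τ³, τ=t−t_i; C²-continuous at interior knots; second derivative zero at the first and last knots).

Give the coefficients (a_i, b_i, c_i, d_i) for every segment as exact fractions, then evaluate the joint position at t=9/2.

  seg 0: a=-3 b=-299/84 c=0 d=215/84
  seg 1: a=-4 b=173/42 c=215/28 d=-403/84
  seg 2: a=3 b=61/12 c=-47/7 d=533/336
  seg 3: a=-1 b=-115/42 c=157/56 d=-157/336
S(9/2) = -221/128

Δ: Δ0=-1, Δ1=7, Δ2=-2, Δ3=1
row 1: diag=4, rhs=48; c'=1/4, d'=12
row 2: denom=6−1·1/4=23/4; d'=(-54−1·12)/(23/4)=-264/23
row 3: denom=8−2·8/23=168/23; d'=(18−2·-264/23)/(168/23)=157/28
back: M3=157/28
back: M2=-264/23−8/23·157/28=-94/7
back: M1=12−1/4·-94/7=215/14
M: M0=0, M1=215/14, M2=-94/7, M3=157/28, M4=0
seg 0: a=-3, c=M0/2=0, d=(M1−M0)/(6·1)=215/84, b=Δ0−h0·(2M0+M1)/6=-299/84
seg 1: a=-4, c=M1/2=215/28, d=(M2−M1)/(6·1)=-403/84, b=Δ1−h1·(2M1+M2)/6=173/42
seg 2: a=3, c=M2/2=-47/7, d=(M3−M2)/(6·2)=533/336, b=Δ2−h2·(2M2+M3)/6=61/12
seg 3: a=-1, c=M3/2=157/56, d=(M4−M3)/(6·2)=-157/336, b=Δ3−h3·(2M3+M4)/6=-115/42
t_q=9/2 → seg 3, τ=1/2; S=-1+-115/42·τ+157/56·τ²+-157/336·τ³=-221/128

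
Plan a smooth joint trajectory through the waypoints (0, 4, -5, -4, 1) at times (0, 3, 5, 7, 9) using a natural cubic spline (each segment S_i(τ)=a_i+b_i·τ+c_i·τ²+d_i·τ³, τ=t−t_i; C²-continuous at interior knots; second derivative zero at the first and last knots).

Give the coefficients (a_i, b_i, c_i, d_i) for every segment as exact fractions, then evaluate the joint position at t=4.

  seg 0: a=0 b=3035/852 c=0 d=-211/852
  seg 1: a=4 b=-1331/426 c=-633/284 d=1313/1704
  seg 2: a=-5 b=-595/213 c=170/71 d=-637/1704
  seg 3: a=-4 b=979/426 c=43/284 d=-43/1704
S(4) = -331/568

Δ: Δ0=4/3, Δ1=-9/2, Δ2=1/2, Δ3=5/2
row 1: diag=10, rhs=-35; c'=1/5, d'=-7/2
row 2: denom=8−2·1/5=38/5; d'=(30−2·-7/2)/(38/5)=185/38
row 3: denom=8−2·5/19=142/19; d'=(12−2·185/38)/(142/19)=43/142
back: M3=43/142
back: M2=185/38−5/19·43/142=340/71
back: M1=-7/2−1/5·340/71=-633/142
M: M0=0, M1=-633/142, M2=340/71, M3=43/142, M4=0
seg 0: a=0, c=M0/2=0, d=(M1−M0)/(6·3)=-211/852, b=Δ0−h0·(2M0+M1)/6=3035/852
seg 1: a=4, c=M1/2=-633/284, d=(M2−M1)/(6·2)=1313/1704, b=Δ1−h1·(2M1+M2)/6=-1331/426
seg 2: a=-5, c=M2/2=170/71, d=(M3−M2)/(6·2)=-637/1704, b=Δ2−h2·(2M2+M3)/6=-595/213
seg 3: a=-4, c=M3/2=43/284, d=(M4−M3)/(6·2)=-43/1704, b=Δ3−h3·(2M3+M4)/6=979/426
t_q=4 → seg 1, τ=1; S=4+-1331/426·τ+-633/284·τ²+1313/1704·τ³=-331/568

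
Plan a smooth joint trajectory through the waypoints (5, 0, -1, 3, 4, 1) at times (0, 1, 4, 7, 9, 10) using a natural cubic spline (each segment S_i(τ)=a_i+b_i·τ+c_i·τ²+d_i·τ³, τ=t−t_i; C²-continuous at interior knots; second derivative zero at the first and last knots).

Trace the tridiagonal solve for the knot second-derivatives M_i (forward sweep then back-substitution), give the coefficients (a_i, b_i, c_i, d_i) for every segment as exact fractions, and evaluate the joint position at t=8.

  seg 0: a=5 b=-4137/740 c=0 d=437/740
  seg 1: a=0 b=-1413/370 c=1311/740 d=-4061/19980
  seg 2: a=-1 b=979/740 c=-32/555 d=11/540
  seg 3: a=3 b=113/74 c=93/740 d=-473/1480
  seg 4: a=4 b=-334/185 c=-663/370 d=221/370
S(8) = 6413/1480

Δ: Δ0=-5, Δ1=-1/3, Δ2=4/3, Δ3=1/2, Δ4=-3
row 1: diag=8, rhs=28; c'=3/8, d'=7/2
row 2: denom=12−3·3/8=87/8; d'=(10−3·7/2)/(87/8)=-4/87
row 3: denom=10−3·8/29=266/29; d'=(-5−3·-4/87)/(266/29)=-141/266
row 4: denom=6−2·29/133=740/133; d'=(-21−2·-141/266)/(740/133)=-663/185
back: M4=-663/185
back: M3=-141/266−29/133·-663/185=93/370
back: M2=-4/87−8/29·93/370=-64/555
back: M1=7/2−3/8·-64/555=1311/370
M: M0=0, M1=1311/370, M2=-64/555, M3=93/370, M4=-663/185, M5=0
seg 0: a=5, c=M0/2=0, d=(M1−M0)/(6·1)=437/740, b=Δ0−h0·(2M0+M1)/6=-4137/740
seg 1: a=0, c=M1/2=1311/740, d=(M2−M1)/(6·3)=-4061/19980, b=Δ1−h1·(2M1+M2)/6=-1413/370
seg 2: a=-1, c=M2/2=-32/555, d=(M3−M2)/(6·3)=11/540, b=Δ2−h2·(2M2+M3)/6=979/740
seg 3: a=3, c=M3/2=93/740, d=(M4−M3)/(6·2)=-473/1480, b=Δ3−h3·(2M3+M4)/6=113/74
seg 4: a=4, c=M4/2=-663/370, d=(M5−M4)/(6·1)=221/370, b=Δ4−h4·(2M4+M5)/6=-334/185
t_q=8 → seg 3, τ=1; S=3+113/74·τ+93/740·τ²+-473/1480·τ³=6413/1480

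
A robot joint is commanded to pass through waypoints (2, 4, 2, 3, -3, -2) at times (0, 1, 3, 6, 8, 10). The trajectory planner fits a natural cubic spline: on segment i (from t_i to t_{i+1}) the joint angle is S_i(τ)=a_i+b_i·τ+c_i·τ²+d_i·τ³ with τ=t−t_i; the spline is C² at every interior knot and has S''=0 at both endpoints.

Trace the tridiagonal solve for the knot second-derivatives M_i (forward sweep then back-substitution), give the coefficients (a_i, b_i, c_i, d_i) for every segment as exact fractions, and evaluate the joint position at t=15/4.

Δ: Δ0=2, Δ1=-1, Δ2=1/3, Δ3=-3, Δ4=1/2
row 1: diag=6, rhs=-18; c'=1/3, d'=-3
row 2: denom=10−2·1/3=28/3; d'=(8−2·-3)/(28/3)=3/2
row 3: denom=10−3·9/28=253/28; d'=(-20−3·3/2)/(253/28)=-686/253
row 4: denom=8−2·56/253=1912/253; d'=(21−2·-686/253)/(1912/253)=6685/1912
back: M4=6685/1912
back: M3=-686/253−56/253·6685/1912=-833/239
back: M2=3/2−9/28·-833/239=2505/956
back: M1=-3−1/3·2505/956=-3703/956
M: M0=0, M1=-3703/956, M2=2505/956, M3=-833/239, M4=6685/1912, M5=0
seg 0: a=2, c=M0/2=0, d=(M1−M0)/(6·1)=-3703/5736, b=Δ0−h0·(2M0+M1)/6=15175/5736
seg 1: a=4, c=M1/2=-3703/1912, d=(M2−M1)/(6·2)=388/717, b=Δ1−h1·(2M1+M2)/6=2033/2868
seg 2: a=2, c=M2/2=2505/1912, d=(M3−M2)/(6·3)=-5837/17208, b=Δ2−h2·(2M2+M3)/6=-1561/2868
seg 3: a=3, c=M3/2=-833/478, d=(M4−M3)/(6·2)=13349/22944, b=Δ3−h3·(2M3+M4)/6=-10565/5736
seg 4: a=-3, c=M4/2=6685/3824, d=(M5−M4)/(6·2)=-6685/22944, b=Δ4−h4·(2M4+M5)/6=-5251/2868
t_q=15/4 → seg 2, τ=3/4; S=2+-1561/2868·τ+2505/1912·τ²+-5837/17208·τ³=267453/122368

  seg 0: a=2 b=15175/5736 c=0 d=-3703/5736
  seg 1: a=4 b=2033/2868 c=-3703/1912 d=388/717
  seg 2: a=2 b=-1561/2868 c=2505/1912 d=-5837/17208
  seg 3: a=3 b=-10565/5736 c=-833/478 d=13349/22944
  seg 4: a=-3 b=-5251/2868 c=6685/3824 d=-6685/22944
S(15/4) = 267453/122368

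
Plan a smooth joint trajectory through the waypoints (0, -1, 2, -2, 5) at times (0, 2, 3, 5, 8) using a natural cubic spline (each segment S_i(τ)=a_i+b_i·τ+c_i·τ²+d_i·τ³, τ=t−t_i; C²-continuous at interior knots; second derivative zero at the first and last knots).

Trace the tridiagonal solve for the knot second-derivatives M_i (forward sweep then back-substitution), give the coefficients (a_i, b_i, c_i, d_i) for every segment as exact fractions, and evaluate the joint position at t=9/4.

Δ: Δ0=-1/2, Δ1=3, Δ2=-2, Δ3=7/3
row 1: diag=6, rhs=21; c'=1/6, d'=7/2
row 2: denom=6−1·1/6=35/6; d'=(-30−1·7/2)/(35/6)=-201/35
row 3: denom=10−2·12/35=326/35; d'=(26−2·-201/35)/(326/35)=656/163
back: M3=656/163
back: M2=-201/35−12/35·656/163=-1161/163
back: M1=7/2−1/6·-1161/163=764/163
M: M0=0, M1=764/163, M2=-1161/163, M3=656/163, M4=0
seg 0: a=0, c=M0/2=0, d=(M1−M0)/(6·2)=191/489, b=Δ0−h0·(2M0+M1)/6=-2017/978
seg 1: a=-1, c=M1/2=382/163, d=(M2−M1)/(6·1)=-1925/978, b=Δ1−h1·(2M1+M2)/6=2567/978
seg 2: a=2, c=M2/2=-1161/326, d=(M3−M2)/(6·2)=1817/1956, b=Δ2−h2·(2M2+M3)/6=688/489
seg 3: a=-2, c=M3/2=328/163, d=(M4−M3)/(6·3)=-328/1467, b=Δ3−h3·(2M3+M4)/6=-827/489
t_q=9/4 → seg 1, τ=1/4; S=-1+2567/978·τ+382/163·τ²+-1925/978·τ³=-4759/20864

  seg 0: a=0 b=-2017/978 c=0 d=191/489
  seg 1: a=-1 b=2567/978 c=382/163 d=-1925/978
  seg 2: a=2 b=688/489 c=-1161/326 d=1817/1956
  seg 3: a=-2 b=-827/489 c=328/163 d=-328/1467
S(9/4) = -4759/20864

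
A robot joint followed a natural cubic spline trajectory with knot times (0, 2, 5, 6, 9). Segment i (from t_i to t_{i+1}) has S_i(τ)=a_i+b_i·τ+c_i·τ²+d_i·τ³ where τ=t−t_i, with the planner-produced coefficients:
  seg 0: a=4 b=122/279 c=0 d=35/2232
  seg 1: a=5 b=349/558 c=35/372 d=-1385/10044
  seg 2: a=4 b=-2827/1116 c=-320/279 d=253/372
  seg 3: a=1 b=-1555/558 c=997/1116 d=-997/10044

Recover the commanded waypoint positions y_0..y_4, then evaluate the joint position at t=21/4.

y_0 = S_0(0) = a_0 = 4
y_1 = S_1(0) = a_1 = 5
y_2 = S_2(0) = a_2 = 4
y_3 = S_3(0) = a_3 = 1
y_4 = S_3(3) = -2
t_q=21/4 is in segment 2 (τ=1/4); S_2(τ)=78701/23808

y_0=4 y_1=5 y_2=4 y_3=1 y_4=-2
S(21/4) = 78701/23808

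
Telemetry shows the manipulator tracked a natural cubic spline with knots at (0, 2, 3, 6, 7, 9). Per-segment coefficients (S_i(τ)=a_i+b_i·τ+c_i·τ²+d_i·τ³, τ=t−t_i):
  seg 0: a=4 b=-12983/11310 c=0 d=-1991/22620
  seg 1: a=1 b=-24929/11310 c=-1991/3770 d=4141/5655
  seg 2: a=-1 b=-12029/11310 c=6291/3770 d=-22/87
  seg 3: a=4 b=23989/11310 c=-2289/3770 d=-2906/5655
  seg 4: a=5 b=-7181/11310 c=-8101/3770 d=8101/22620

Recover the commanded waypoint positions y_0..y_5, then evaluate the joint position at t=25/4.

y_0=4 y_1=1 y_2=-1 y_3=4 y_4=5 y_5=-2
S(25/4) = 67623/15080

y_0 = S_0(0) = a_0 = 4
y_1 = S_1(0) = a_1 = 1
y_2 = S_2(0) = a_2 = -1
y_3 = S_3(0) = a_3 = 4
y_4 = S_4(0) = a_4 = 5
y_5 = S_4(2) = -2
t_q=25/4 is in segment 3 (τ=1/4); S_3(τ)=67623/15080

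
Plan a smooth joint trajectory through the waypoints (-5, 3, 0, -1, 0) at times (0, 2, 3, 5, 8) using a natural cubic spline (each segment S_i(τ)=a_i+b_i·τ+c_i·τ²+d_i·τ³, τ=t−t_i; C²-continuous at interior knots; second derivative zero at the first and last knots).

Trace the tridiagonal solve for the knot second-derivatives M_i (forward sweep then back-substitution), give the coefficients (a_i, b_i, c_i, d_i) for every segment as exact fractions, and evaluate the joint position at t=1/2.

Δ: Δ0=4, Δ1=-3, Δ2=-1/2, Δ3=1/3
row 1: diag=6, rhs=-42; c'=1/6, d'=-7
row 2: denom=6−1·1/6=35/6; d'=(15−1·-7)/(35/6)=132/35
row 3: denom=10−2·12/35=326/35; d'=(5−2·132/35)/(326/35)=-89/326
back: M3=-89/326
back: M2=132/35−12/35·-89/326=630/163
back: M1=-7−1/6·630/163=-1246/163
M: M0=0, M1=-1246/163, M2=630/163, M3=-89/326, M4=0
seg 0: a=-5, c=M0/2=0, d=(M1−M0)/(6·2)=-623/978, b=Δ0−h0·(2M0+M1)/6=3202/489
seg 1: a=3, c=M1/2=-623/163, d=(M2−M1)/(6·1)=938/489, b=Δ1−h1·(2M1+M2)/6=-536/489
seg 2: a=0, c=M2/2=315/163, d=(M3−M2)/(6·2)=-1349/3912, b=Δ2−h2·(2M2+M3)/6=-1460/489
seg 3: a=-1, c=M3/2=-89/652, d=(M4−M3)/(6·3)=89/5868, b=Δ3−h3·(2M3+M4)/6=593/978
t_q=1/2 → seg 0, τ=1/2; S=-5+3202/489·τ+0·τ²+-623/978·τ³=-4709/2608

  seg 0: a=-5 b=3202/489 c=0 d=-623/978
  seg 1: a=3 b=-536/489 c=-623/163 d=938/489
  seg 2: a=0 b=-1460/489 c=315/163 d=-1349/3912
  seg 3: a=-1 b=593/978 c=-89/652 d=89/5868
S(1/2) = -4709/2608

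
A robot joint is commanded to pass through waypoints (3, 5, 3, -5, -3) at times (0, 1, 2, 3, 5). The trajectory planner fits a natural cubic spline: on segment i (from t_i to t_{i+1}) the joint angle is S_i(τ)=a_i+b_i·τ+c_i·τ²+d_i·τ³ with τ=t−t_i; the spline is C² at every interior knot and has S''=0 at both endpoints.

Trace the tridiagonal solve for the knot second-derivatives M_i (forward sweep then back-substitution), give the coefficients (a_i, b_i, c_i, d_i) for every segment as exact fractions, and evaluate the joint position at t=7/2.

  seg 0: a=3 b=219/86 c=0 d=-47/86
  seg 1: a=5 b=39/43 c=-141/86 d=-109/86
  seg 2: a=3 b=-531/86 c=-234/43 d=311/86
  seg 3: a=-5 b=-267/43 c=465/86 d=-155/172
S(7/2) = -9447/1376

Δ: Δ0=2, Δ1=-2, Δ2=-8, Δ3=1
row 1: diag=4, rhs=-24; c'=1/4, d'=-6
row 2: denom=4−1·1/4=15/4; d'=(-36−1·-6)/(15/4)=-8
row 3: denom=6−1·4/15=86/15; d'=(54−1·-8)/(86/15)=465/43
back: M3=465/43
back: M2=-8−4/15·465/43=-468/43
back: M1=-6−1/4·-468/43=-141/43
M: M0=0, M1=-141/43, M2=-468/43, M3=465/43, M4=0
seg 0: a=3, c=M0/2=0, d=(M1−M0)/(6·1)=-47/86, b=Δ0−h0·(2M0+M1)/6=219/86
seg 1: a=5, c=M1/2=-141/86, d=(M2−M1)/(6·1)=-109/86, b=Δ1−h1·(2M1+M2)/6=39/43
seg 2: a=3, c=M2/2=-234/43, d=(M3−M2)/(6·1)=311/86, b=Δ2−h2·(2M2+M3)/6=-531/86
seg 3: a=-5, c=M3/2=465/86, d=(M4−M3)/(6·2)=-155/172, b=Δ3−h3·(2M3+M4)/6=-267/43
t_q=7/2 → seg 3, τ=1/2; S=-5+-267/43·τ+465/86·τ²+-155/172·τ³=-9447/1376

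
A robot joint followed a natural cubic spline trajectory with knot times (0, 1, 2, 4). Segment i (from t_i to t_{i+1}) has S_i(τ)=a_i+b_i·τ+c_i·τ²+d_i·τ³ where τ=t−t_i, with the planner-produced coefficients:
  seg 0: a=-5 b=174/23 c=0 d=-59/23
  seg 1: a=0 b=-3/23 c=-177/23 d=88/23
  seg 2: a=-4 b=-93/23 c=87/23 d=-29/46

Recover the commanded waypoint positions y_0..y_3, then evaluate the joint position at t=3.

y_0 = S_0(0) = a_0 = -5
y_1 = S_1(0) = a_1 = 0
y_2 = S_2(0) = a_2 = -4
y_3 = S_2(2) = -2
t_q=3 is in segment 2 (τ=1); S_2(τ)=-225/46

y_0=-5 y_1=0 y_2=-4 y_3=-2
S(3) = -225/46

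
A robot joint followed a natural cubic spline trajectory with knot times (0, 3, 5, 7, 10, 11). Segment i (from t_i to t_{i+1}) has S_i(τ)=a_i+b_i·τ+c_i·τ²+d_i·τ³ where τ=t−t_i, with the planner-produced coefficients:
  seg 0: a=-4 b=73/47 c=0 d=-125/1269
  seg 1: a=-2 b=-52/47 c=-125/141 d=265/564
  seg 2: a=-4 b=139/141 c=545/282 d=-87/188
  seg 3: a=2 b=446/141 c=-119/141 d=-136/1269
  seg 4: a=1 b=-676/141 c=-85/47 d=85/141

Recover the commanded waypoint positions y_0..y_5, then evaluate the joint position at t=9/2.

y_0 = S_0(0) = a_0 = -4
y_1 = S_1(0) = a_1 = -2
y_2 = S_2(0) = a_2 = -4
y_3 = S_3(0) = a_3 = 2
y_4 = S_4(0) = a_4 = 1
y_5 = S_4(1) = -5
t_q=9/2 is in segment 1 (τ=3/2); S_1(τ)=-6119/1504

y_0=-4 y_1=-2 y_2=-4 y_3=2 y_4=1 y_5=-5
S(9/2) = -6119/1504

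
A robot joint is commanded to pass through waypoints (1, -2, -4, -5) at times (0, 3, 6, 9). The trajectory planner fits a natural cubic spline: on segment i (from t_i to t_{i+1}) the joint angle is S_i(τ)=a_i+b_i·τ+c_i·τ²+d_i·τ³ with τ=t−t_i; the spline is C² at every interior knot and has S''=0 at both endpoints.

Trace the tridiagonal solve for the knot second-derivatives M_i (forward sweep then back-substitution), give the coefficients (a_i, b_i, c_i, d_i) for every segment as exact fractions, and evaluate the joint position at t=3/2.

  seg 0: a=1 b=-16/15 c=0 d=1/135
  seg 1: a=-2 b=-13/15 c=1/15 d=0
  seg 2: a=-4 b=-7/15 c=1/15 d=-1/135
S(3/2) = -23/40

Δ: Δ0=-1, Δ1=-2/3, Δ2=-1/3
row 1: diag=12, rhs=2; c'=1/4, d'=1/6
row 2: denom=12−3·1/4=45/4; d'=(2−3·1/6)/(45/4)=2/15
back: M2=2/15
back: M1=1/6−1/4·2/15=2/15
M: M0=0, M1=2/15, M2=2/15, M3=0
seg 0: a=1, c=M0/2=0, d=(M1−M0)/(6·3)=1/135, b=Δ0−h0·(2M0+M1)/6=-16/15
seg 1: a=-2, c=M1/2=1/15, d=(M2−M1)/(6·3)=0, b=Δ1−h1·(2M1+M2)/6=-13/15
seg 2: a=-4, c=M2/2=1/15, d=(M3−M2)/(6·3)=-1/135, b=Δ2−h2·(2M2+M3)/6=-7/15
t_q=3/2 → seg 0, τ=3/2; S=1+-16/15·τ+0·τ²+1/135·τ³=-23/40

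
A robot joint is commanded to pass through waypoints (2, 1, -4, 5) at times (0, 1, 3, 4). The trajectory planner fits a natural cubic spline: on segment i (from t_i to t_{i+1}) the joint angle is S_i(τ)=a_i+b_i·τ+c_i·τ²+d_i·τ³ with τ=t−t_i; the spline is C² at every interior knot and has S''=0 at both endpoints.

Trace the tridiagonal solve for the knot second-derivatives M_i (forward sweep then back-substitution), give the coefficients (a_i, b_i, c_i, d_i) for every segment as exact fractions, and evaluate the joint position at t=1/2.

Δ: Δ0=-1, Δ1=-5/2, Δ2=9
row 1: diag=6, rhs=-9; c'=1/3, d'=-3/2
row 2: denom=6−2·1/3=16/3; d'=(69−2·-3/2)/(16/3)=27/2
back: M2=27/2
back: M1=-3/2−1/3·27/2=-6
M: M0=0, M1=-6, M2=27/2, M3=0
seg 0: a=2, c=M0/2=0, d=(M1−M0)/(6·1)=-1, b=Δ0−h0·(2M0+M1)/6=0
seg 1: a=1, c=M1/2=-3, d=(M2−M1)/(6·2)=13/8, b=Δ1−h1·(2M1+M2)/6=-3
seg 2: a=-4, c=M2/2=27/4, d=(M3−M2)/(6·1)=-9/4, b=Δ2−h2·(2M2+M3)/6=9/2
t_q=1/2 → seg 0, τ=1/2; S=2+0·τ+0·τ²+-1·τ³=15/8

  seg 0: a=2 b=0 c=0 d=-1
  seg 1: a=1 b=-3 c=-3 d=13/8
  seg 2: a=-4 b=9/2 c=27/4 d=-9/4
S(1/2) = 15/8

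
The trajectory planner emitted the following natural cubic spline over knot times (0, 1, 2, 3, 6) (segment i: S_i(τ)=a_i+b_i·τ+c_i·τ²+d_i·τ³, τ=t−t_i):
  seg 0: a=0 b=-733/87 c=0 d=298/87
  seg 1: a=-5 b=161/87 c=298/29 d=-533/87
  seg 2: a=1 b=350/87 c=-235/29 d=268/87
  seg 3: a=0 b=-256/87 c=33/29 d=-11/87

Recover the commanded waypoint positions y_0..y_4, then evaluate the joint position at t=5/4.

y_0 = S_0(0) = a_0 = 0
y_1 = S_1(0) = a_1 = -5
y_2 = S_2(0) = a_2 = 1
y_3 = S_3(0) = a_3 = 0
y_4 = S_3(3) = -2
t_q=5/4 is in segment 1 (τ=1/4); S_1(τ)=-7407/1856

y_0=0 y_1=-5 y_2=1 y_3=0 y_4=-2
S(5/4) = -7407/1856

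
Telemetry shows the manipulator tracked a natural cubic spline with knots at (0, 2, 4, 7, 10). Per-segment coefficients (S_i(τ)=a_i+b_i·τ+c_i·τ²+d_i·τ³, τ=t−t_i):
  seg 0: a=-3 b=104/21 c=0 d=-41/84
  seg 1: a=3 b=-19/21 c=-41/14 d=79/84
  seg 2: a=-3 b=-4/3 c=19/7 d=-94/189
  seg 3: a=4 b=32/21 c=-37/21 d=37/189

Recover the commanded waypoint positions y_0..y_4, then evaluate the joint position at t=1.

y_0 = S_0(0) = a_0 = -3
y_1 = S_1(0) = a_1 = 3
y_2 = S_2(0) = a_2 = -3
y_3 = S_3(0) = a_3 = 4
y_4 = S_3(3) = -2
t_q=1 is in segment 0 (τ=1); S_0(τ)=41/28

y_0=-3 y_1=3 y_2=-3 y_3=4 y_4=-2
S(1) = 41/28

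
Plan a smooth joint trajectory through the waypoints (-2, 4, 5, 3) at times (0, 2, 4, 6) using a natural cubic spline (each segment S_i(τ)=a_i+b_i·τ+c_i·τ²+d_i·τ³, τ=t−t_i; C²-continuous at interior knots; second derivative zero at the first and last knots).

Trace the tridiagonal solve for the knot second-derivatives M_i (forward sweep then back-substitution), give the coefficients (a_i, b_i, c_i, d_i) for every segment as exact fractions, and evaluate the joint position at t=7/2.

Δ: Δ0=3, Δ1=1/2, Δ2=-1
row 1: diag=8, rhs=-15; c'=1/4, d'=-15/8
row 2: denom=8−2·1/4=15/2; d'=(-9−2·-15/8)/(15/2)=-7/10
back: M2=-7/10
back: M1=-15/8−1/4·-7/10=-17/10
M: M0=0, M1=-17/10, M2=-7/10, M3=0
seg 0: a=-2, c=M0/2=0, d=(M1−M0)/(6·2)=-17/120, b=Δ0−h0·(2M0+M1)/6=107/30
seg 1: a=4, c=M1/2=-17/20, d=(M2−M1)/(6·2)=1/12, b=Δ1−h1·(2M1+M2)/6=28/15
seg 2: a=5, c=M2/2=-7/20, d=(M3−M2)/(6·2)=7/120, b=Δ2−h2·(2M2+M3)/6=-8/15
t_q=7/2 → seg 1, τ=3/2; S=4+28/15·τ+-17/20·τ²+1/12·τ³=827/160

  seg 0: a=-2 b=107/30 c=0 d=-17/120
  seg 1: a=4 b=28/15 c=-17/20 d=1/12
  seg 2: a=5 b=-8/15 c=-7/20 d=7/120
S(7/2) = 827/160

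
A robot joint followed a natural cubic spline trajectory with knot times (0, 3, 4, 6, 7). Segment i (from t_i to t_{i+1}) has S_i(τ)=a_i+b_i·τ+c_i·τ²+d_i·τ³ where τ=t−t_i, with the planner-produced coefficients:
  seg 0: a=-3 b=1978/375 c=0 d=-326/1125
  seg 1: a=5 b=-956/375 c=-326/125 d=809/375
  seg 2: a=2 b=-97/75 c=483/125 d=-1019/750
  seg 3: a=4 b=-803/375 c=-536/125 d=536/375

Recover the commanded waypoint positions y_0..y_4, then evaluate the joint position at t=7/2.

y_0 = S_0(0) = a_0 = -3
y_1 = S_1(0) = a_1 = 5
y_2 = S_2(0) = a_2 = 2
y_3 = S_3(0) = a_3 = 4
y_4 = S_3(1) = -1
t_q=7/2 is in segment 1 (τ=1/2); S_1(τ)=3343/1000

y_0=-3 y_1=5 y_2=2 y_3=4 y_4=-1
S(7/2) = 3343/1000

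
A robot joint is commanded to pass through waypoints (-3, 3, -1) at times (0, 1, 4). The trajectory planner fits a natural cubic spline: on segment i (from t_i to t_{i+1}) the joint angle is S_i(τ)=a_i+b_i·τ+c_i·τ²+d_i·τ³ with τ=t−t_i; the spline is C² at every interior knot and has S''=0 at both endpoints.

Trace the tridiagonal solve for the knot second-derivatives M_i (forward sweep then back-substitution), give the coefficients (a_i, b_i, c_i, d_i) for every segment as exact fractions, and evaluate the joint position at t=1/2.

Δ: Δ0=6, Δ1=-4/3
row 1: diag=8, rhs=-44; c'=3/8, d'=-11/2
back: M1=-11/2
M: M0=0, M1=-11/2, M2=0
seg 0: a=-3, c=M0/2=0, d=(M1−M0)/(6·1)=-11/12, b=Δ0−h0·(2M0+M1)/6=83/12
seg 1: a=3, c=M1/2=-11/4, d=(M2−M1)/(6·3)=11/36, b=Δ1−h1·(2M1+M2)/6=25/6
t_q=1/2 → seg 0, τ=1/2; S=-3+83/12·τ+0·τ²+-11/12·τ³=11/32

  seg 0: a=-3 b=83/12 c=0 d=-11/12
  seg 1: a=3 b=25/6 c=-11/4 d=11/36
S(1/2) = 11/32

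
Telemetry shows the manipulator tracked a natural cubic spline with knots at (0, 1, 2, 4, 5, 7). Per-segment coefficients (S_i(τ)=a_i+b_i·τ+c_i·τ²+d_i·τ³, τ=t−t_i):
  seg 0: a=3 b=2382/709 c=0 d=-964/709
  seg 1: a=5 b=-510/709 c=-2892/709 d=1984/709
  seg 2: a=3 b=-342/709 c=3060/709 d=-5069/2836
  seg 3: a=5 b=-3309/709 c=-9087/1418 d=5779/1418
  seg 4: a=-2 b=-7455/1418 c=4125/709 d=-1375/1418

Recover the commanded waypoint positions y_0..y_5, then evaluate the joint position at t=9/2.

y_0 = S_0(0) = a_0 = 3
y_1 = S_1(0) = a_1 = 5
y_2 = S_2(0) = a_2 = 3
y_3 = S_3(0) = a_3 = 5
y_4 = S_4(0) = a_4 = -2
y_5 = S_4(2) = 3
t_q=9/2 is in segment 3 (τ=1/2); S_3(τ)=17853/11344

y_0=3 y_1=5 y_2=3 y_3=5 y_4=-2 y_5=3
S(9/2) = 17853/11344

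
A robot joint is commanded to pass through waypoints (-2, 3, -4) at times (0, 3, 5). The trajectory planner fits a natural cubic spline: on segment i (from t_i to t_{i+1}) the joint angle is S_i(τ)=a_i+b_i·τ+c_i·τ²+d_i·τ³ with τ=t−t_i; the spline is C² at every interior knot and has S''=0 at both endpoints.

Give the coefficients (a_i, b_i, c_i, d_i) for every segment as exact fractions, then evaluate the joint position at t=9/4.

  seg 0: a=-2 b=193/60 c=0 d=-31/180
  seg 1: a=3 b=-43/30 c=-31/20 d=31/120
S(9/4) = 4193/1280

Δ: Δ0=5/3, Δ1=-7/2
row 1: diag=10, rhs=-31; c'=1/5, d'=-31/10
back: M1=-31/10
M: M0=0, M1=-31/10, M2=0
seg 0: a=-2, c=M0/2=0, d=(M1−M0)/(6·3)=-31/180, b=Δ0−h0·(2M0+M1)/6=193/60
seg 1: a=3, c=M1/2=-31/20, d=(M2−M1)/(6·2)=31/120, b=Δ1−h1·(2M1+M2)/6=-43/30
t_q=9/4 → seg 0, τ=9/4; S=-2+193/60·τ+0·τ²+-31/180·τ³=4193/1280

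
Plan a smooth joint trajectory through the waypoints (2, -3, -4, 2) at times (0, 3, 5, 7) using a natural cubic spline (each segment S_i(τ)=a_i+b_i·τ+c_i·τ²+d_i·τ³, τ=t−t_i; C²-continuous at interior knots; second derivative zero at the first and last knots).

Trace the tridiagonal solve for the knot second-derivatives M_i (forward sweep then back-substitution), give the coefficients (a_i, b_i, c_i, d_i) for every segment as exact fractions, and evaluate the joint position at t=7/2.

  seg 0: a=2 b=-401/228 c=0 d=7/684
  seg 1: a=-3 b=-169/114 c=7/76 d=91/456
  seg 2: a=-4 b=73/57 c=49/38 d=-49/228
S(7/2) = -4491/1216

Δ: Δ0=-5/3, Δ1=-1/2, Δ2=3
row 1: diag=10, rhs=7; c'=1/5, d'=7/10
row 2: denom=8−2·1/5=38/5; d'=(21−2·7/10)/(38/5)=49/19
back: M2=49/19
back: M1=7/10−1/5·49/19=7/38
M: M0=0, M1=7/38, M2=49/19, M3=0
seg 0: a=2, c=M0/2=0, d=(M1−M0)/(6·3)=7/684, b=Δ0−h0·(2M0+M1)/6=-401/228
seg 1: a=-3, c=M1/2=7/76, d=(M2−M1)/(6·2)=91/456, b=Δ1−h1·(2M1+M2)/6=-169/114
seg 2: a=-4, c=M2/2=49/38, d=(M3−M2)/(6·2)=-49/228, b=Δ2−h2·(2M2+M3)/6=73/57
t_q=7/2 → seg 1, τ=1/2; S=-3+-169/114·τ+7/76·τ²+91/456·τ³=-4491/1216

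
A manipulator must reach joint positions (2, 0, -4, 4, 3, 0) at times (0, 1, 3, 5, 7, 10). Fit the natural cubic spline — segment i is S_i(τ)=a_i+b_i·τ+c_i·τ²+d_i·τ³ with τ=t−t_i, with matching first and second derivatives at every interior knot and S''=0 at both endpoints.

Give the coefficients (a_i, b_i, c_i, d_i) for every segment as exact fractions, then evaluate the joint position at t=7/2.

  seg 0: a=2 b=-160/97 c=0 d=-34/97
  seg 1: a=0 b=-262/97 c=-102/97 d=68/97
  seg 2: a=-4 b=146/97 c=306/97 d=-185/194
  seg 3: a=4 b=260/97 c=-249/97 d=379/776
  seg 4: a=3 b=-335/194 c=141/388 d=-47/1164
S(7/2) = -4001/1552

Δ: Δ0=-2, Δ1=-2, Δ2=4, Δ3=-1/2, Δ4=-1
row 1: diag=6, rhs=0; c'=1/3, d'=0
row 2: denom=8−2·1/3=22/3; d'=(36−2·0)/(22/3)=54/11
row 3: denom=8−2·3/11=82/11; d'=(-27−2·54/11)/(82/11)=-405/82
row 4: denom=10−2·11/41=388/41; d'=(-3−2·-405/82)/(388/41)=141/194
back: M4=141/194
back: M3=-405/82−11/41·141/194=-498/97
back: M2=54/11−3/11·-498/97=612/97
back: M1=0−1/3·612/97=-204/97
M: M0=0, M1=-204/97, M2=612/97, M3=-498/97, M4=141/194, M5=0
seg 0: a=2, c=M0/2=0, d=(M1−M0)/(6·1)=-34/97, b=Δ0−h0·(2M0+M1)/6=-160/97
seg 1: a=0, c=M1/2=-102/97, d=(M2−M1)/(6·2)=68/97, b=Δ1−h1·(2M1+M2)/6=-262/97
seg 2: a=-4, c=M2/2=306/97, d=(M3−M2)/(6·2)=-185/194, b=Δ2−h2·(2M2+M3)/6=146/97
seg 3: a=4, c=M3/2=-249/97, d=(M4−M3)/(6·2)=379/776, b=Δ3−h3·(2M3+M4)/6=260/97
seg 4: a=3, c=M4/2=141/388, d=(M5−M4)/(6·3)=-47/1164, b=Δ4−h4·(2M4+M5)/6=-335/194
t_q=7/2 → seg 2, τ=1/2; S=-4+146/97·τ+306/97·τ²+-185/194·τ³=-4001/1552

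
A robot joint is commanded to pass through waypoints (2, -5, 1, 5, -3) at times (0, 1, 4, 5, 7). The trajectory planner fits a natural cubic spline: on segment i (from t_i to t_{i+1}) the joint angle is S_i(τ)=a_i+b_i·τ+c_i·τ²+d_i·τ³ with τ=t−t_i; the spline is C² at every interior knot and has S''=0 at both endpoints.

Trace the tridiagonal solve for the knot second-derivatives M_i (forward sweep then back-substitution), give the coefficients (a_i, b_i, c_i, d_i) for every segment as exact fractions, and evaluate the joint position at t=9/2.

  seg 0: a=2 b=-2617/322 c=0 d=363/322
  seg 1: a=-5 b=-764/161 c=1089/322 d=-365/966
  seg 2: a=1 b=1721/322 c=-3/161 d=-61/46
  seg 3: a=5 b=214/161 c=-1287/322 d=429/644
S(9/2) = 9021/2576

Δ: Δ0=-7, Δ1=2, Δ2=4, Δ3=-4
row 1: diag=8, rhs=54; c'=3/8, d'=27/4
row 2: denom=8−3·3/8=55/8; d'=(12−3·27/4)/(55/8)=-6/5
row 3: denom=6−1·8/55=322/55; d'=(-48−1·-6/5)/(322/55)=-1287/161
back: M3=-1287/161
back: M2=-6/5−8/55·-1287/161=-6/161
back: M1=27/4−3/8·-6/161=1089/161
M: M0=0, M1=1089/161, M2=-6/161, M3=-1287/161, M4=0
seg 0: a=2, c=M0/2=0, d=(M1−M0)/(6·1)=363/322, b=Δ0−h0·(2M0+M1)/6=-2617/322
seg 1: a=-5, c=M1/2=1089/322, d=(M2−M1)/(6·3)=-365/966, b=Δ1−h1·(2M1+M2)/6=-764/161
seg 2: a=1, c=M2/2=-3/161, d=(M3−M2)/(6·1)=-61/46, b=Δ2−h2·(2M2+M3)/6=1721/322
seg 3: a=5, c=M3/2=-1287/322, d=(M4−M3)/(6·2)=429/644, b=Δ3−h3·(2M3+M4)/6=214/161
t_q=9/2 → seg 2, τ=1/2; S=1+1721/322·τ+-3/161·τ²+-61/46·τ³=9021/2576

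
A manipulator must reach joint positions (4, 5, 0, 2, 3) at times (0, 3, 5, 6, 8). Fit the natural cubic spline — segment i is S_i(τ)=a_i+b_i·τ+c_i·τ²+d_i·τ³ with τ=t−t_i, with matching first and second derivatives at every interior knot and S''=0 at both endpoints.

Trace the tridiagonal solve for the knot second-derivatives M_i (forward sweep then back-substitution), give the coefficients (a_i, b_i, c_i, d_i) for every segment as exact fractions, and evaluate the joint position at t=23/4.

  seg 0: a=4 b=3463/1956 c=0 d=-937/5868
  seg 1: a=5 b=-2485/978 c=-937/652 d=2851/3912
  seg 2: a=0 b=223/489 c=957/326 d=-1361/978
  seg 3: a=2 b=2105/978 c=-202/163 d=101/489
S(23/4) = 29339/20864

Δ: Δ0=1/3, Δ1=-5/2, Δ2=2, Δ3=1/2
row 1: diag=10, rhs=-17; c'=1/5, d'=-17/10
row 2: denom=6−2·1/5=28/5; d'=(27−2·-17/10)/(28/5)=38/7
row 3: denom=6−1·5/28=163/28; d'=(-9−1·38/7)/(163/28)=-404/163
back: M3=-404/163
back: M2=38/7−5/28·-404/163=957/163
back: M1=-17/10−1/5·957/163=-937/326
M: M0=0, M1=-937/326, M2=957/163, M3=-404/163, M4=0
seg 0: a=4, c=M0/2=0, d=(M1−M0)/(6·3)=-937/5868, b=Δ0−h0·(2M0+M1)/6=3463/1956
seg 1: a=5, c=M1/2=-937/652, d=(M2−M1)/(6·2)=2851/3912, b=Δ1−h1·(2M1+M2)/6=-2485/978
seg 2: a=0, c=M2/2=957/326, d=(M3−M2)/(6·1)=-1361/978, b=Δ2−h2·(2M2+M3)/6=223/489
seg 3: a=2, c=M3/2=-202/163, d=(M4−M3)/(6·2)=101/489, b=Δ3−h3·(2M3+M4)/6=2105/978
t_q=23/4 → seg 2, τ=3/4; S=0+223/489·τ+957/326·τ²+-1361/978·τ³=29339/20864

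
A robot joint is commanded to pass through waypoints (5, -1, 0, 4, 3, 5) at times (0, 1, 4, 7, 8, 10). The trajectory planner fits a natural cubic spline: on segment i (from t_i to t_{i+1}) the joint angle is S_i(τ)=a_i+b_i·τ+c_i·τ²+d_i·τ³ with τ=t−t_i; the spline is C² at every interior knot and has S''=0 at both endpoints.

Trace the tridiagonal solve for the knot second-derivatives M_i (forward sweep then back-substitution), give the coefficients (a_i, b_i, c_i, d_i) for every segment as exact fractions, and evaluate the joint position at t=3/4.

Δ: Δ0=-6, Δ1=1/3, Δ2=4/3, Δ3=-1, Δ4=1
row 1: diag=8, rhs=38; c'=3/8, d'=19/4
row 2: denom=12−3·3/8=87/8; d'=(6−3·19/4)/(87/8)=-22/29
row 3: denom=8−3·8/29=208/29; d'=(-14−3·-22/29)/(208/29)=-85/52
row 4: denom=6−1·29/208=1219/208; d'=(12−1·-85/52)/(1219/208)=2836/1219
back: M4=2836/1219
back: M3=-85/52−29/208·2836/1219=-2388/1219
back: M2=-22/29−8/29·-2388/1219=-266/1219
back: M1=19/4−3/8·-266/1219=5890/1219
M: M0=0, M1=5890/1219, M2=-266/1219, M3=-2388/1219, M4=2836/1219, M5=0
seg 0: a=5, c=M0/2=0, d=(M1−M0)/(6·1)=2945/3657, b=Δ0−h0·(2M0+M1)/6=-24887/3657
seg 1: a=-1, c=M1/2=2945/1219, d=(M2−M1)/(6·3)=-342/1219, b=Δ1−h1·(2M1+M2)/6=-16052/3657
seg 2: a=0, c=M2/2=-133/1219, d=(M3−M2)/(6·3)=-1061/10971, b=Δ2−h2·(2M2+M3)/6=9256/3657
seg 3: a=4, c=M3/2=-1194/1219, d=(M4−M3)/(6·1)=2612/3657, b=Δ3−h3·(2M3+M4)/6=-2687/3657
seg 4: a=3, c=M4/2=1418/1219, d=(M5−M4)/(6·2)=-709/3657, b=Δ4−h4·(2M4+M5)/6=-2015/3657
t_q=3/4 → seg 0, τ=3/4; S=5+-24887/3657·τ+0·τ²+2945/3657·τ³=18393/78016

  seg 0: a=5 b=-24887/3657 c=0 d=2945/3657
  seg 1: a=-1 b=-16052/3657 c=2945/1219 d=-342/1219
  seg 2: a=0 b=9256/3657 c=-133/1219 d=-1061/10971
  seg 3: a=4 b=-2687/3657 c=-1194/1219 d=2612/3657
  seg 4: a=3 b=-2015/3657 c=1418/1219 d=-709/3657
S(3/4) = 18393/78016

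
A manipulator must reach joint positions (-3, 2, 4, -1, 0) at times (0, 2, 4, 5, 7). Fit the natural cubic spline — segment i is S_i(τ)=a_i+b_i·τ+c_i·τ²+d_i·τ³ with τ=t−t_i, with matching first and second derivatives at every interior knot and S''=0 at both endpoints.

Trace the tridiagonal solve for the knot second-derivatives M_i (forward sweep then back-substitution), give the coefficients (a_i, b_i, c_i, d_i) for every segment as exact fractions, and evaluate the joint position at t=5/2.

  seg 0: a=-3 b=579/256 c=0 d=61/1024
  seg 1: a=2 b=381/128 c=183/512 d=-689/1024
  seg 2: a=4 b=-939/256 c=-471/128 d=601/256
  seg 3: a=-1 b=-255/64 c=861/256 d=-287/512
S(5/2) = 28619/8192

Δ: Δ0=5/2, Δ1=1, Δ2=-5, Δ3=1/2
row 1: diag=8, rhs=-9; c'=1/4, d'=-9/8
row 2: denom=6−2·1/4=11/2; d'=(-36−2·-9/8)/(11/2)=-135/22
row 3: denom=6−1·2/11=64/11; d'=(33−1·-135/22)/(64/11)=861/128
back: M3=861/128
back: M2=-135/22−2/11·861/128=-471/64
back: M1=-9/8−1/4·-471/64=183/256
M: M0=0, M1=183/256, M2=-471/64, M3=861/128, M4=0
seg 0: a=-3, c=M0/2=0, d=(M1−M0)/(6·2)=61/1024, b=Δ0−h0·(2M0+M1)/6=579/256
seg 1: a=2, c=M1/2=183/512, d=(M2−M1)/(6·2)=-689/1024, b=Δ1−h1·(2M1+M2)/6=381/128
seg 2: a=4, c=M2/2=-471/128, d=(M3−M2)/(6·1)=601/256, b=Δ2−h2·(2M2+M3)/6=-939/256
seg 3: a=-1, c=M3/2=861/256, d=(M4−M3)/(6·2)=-287/512, b=Δ3−h3·(2M3+M4)/6=-255/64
t_q=5/2 → seg 1, τ=1/2; S=2+381/128·τ+183/512·τ²+-689/1024·τ³=28619/8192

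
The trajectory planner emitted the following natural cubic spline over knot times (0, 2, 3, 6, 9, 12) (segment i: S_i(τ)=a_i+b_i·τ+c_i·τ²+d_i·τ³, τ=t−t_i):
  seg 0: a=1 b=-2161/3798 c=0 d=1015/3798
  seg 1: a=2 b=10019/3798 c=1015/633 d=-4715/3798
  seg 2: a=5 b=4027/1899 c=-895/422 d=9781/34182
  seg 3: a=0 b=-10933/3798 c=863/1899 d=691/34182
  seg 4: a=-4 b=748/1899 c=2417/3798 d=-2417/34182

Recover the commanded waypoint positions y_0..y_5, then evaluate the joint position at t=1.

y_0 = S_0(0) = a_0 = 1
y_1 = S_1(0) = a_1 = 2
y_2 = S_2(0) = a_2 = 5
y_3 = S_3(0) = a_3 = 0
y_4 = S_4(0) = a_4 = -4
y_5 = S_4(3) = 1
t_q=1 is in segment 0 (τ=1); S_0(τ)=442/633

y_0=1 y_1=2 y_2=5 y_3=0 y_4=-4 y_5=1
S(1) = 442/633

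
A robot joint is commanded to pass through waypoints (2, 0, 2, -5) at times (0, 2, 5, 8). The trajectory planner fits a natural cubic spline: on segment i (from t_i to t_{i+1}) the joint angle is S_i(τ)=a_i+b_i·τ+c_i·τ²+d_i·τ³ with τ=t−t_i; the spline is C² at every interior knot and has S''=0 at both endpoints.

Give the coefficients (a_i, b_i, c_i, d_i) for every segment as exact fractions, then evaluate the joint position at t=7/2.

  seg 0: a=2 b=-169/111 c=0 d=29/222
  seg 1: a=0 b=5/111 c=29/37 d=-64/333
  seg 2: a=2 b=-49/111 c=-35/37 d=35/333
S(7/2) = 175/148

Δ: Δ0=-1, Δ1=2/3, Δ2=-7/3
row 1: diag=10, rhs=10; c'=3/10, d'=1
row 2: denom=12−3·3/10=111/10; d'=(-18−3·1)/(111/10)=-70/37
back: M2=-70/37
back: M1=1−3/10·-70/37=58/37
M: M0=0, M1=58/37, M2=-70/37, M3=0
seg 0: a=2, c=M0/2=0, d=(M1−M0)/(6·2)=29/222, b=Δ0−h0·(2M0+M1)/6=-169/111
seg 1: a=0, c=M1/2=29/37, d=(M2−M1)/(6·3)=-64/333, b=Δ1−h1·(2M1+M2)/6=5/111
seg 2: a=2, c=M2/2=-35/37, d=(M3−M2)/(6·3)=35/333, b=Δ2−h2·(2M2+M3)/6=-49/111
t_q=7/2 → seg 1, τ=3/2; S=0+5/111·τ+29/37·τ²+-64/333·τ³=175/148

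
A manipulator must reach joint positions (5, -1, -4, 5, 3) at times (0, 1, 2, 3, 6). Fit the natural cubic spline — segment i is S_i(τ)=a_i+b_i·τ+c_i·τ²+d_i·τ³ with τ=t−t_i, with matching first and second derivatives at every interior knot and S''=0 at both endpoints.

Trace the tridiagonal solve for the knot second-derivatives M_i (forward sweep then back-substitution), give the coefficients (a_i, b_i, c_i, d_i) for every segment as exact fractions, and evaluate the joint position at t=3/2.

  seg 0: a=5 b=-1025/174 c=0 d=-19/174
  seg 1: a=-1 b=-541/87 c=-19/58 d=617/174
  seg 2: a=-4 b=655/174 c=299/29 d=-883/174
  seg 3: a=5 b=797/87 c=-285/58 d=95/174
S(3/2) = -1739/464

Δ: Δ0=-6, Δ1=-3, Δ2=9, Δ3=-2/3
row 1: diag=4, rhs=18; c'=1/4, d'=9/2
row 2: denom=4−1·1/4=15/4; d'=(72−1·9/2)/(15/4)=18
row 3: denom=8−1·4/15=116/15; d'=(-58−1·18)/(116/15)=-285/29
back: M3=-285/29
back: M2=18−4/15·-285/29=598/29
back: M1=9/2−1/4·598/29=-19/29
M: M0=0, M1=-19/29, M2=598/29, M3=-285/29, M4=0
seg 0: a=5, c=M0/2=0, d=(M1−M0)/(6·1)=-19/174, b=Δ0−h0·(2M0+M1)/6=-1025/174
seg 1: a=-1, c=M1/2=-19/58, d=(M2−M1)/(6·1)=617/174, b=Δ1−h1·(2M1+M2)/6=-541/87
seg 2: a=-4, c=M2/2=299/29, d=(M3−M2)/(6·1)=-883/174, b=Δ2−h2·(2M2+M3)/6=655/174
seg 3: a=5, c=M3/2=-285/58, d=(M4−M3)/(6·3)=95/174, b=Δ3−h3·(2M3+M4)/6=797/87
t_q=3/2 → seg 1, τ=1/2; S=-1+-541/87·τ+-19/58·τ²+617/174·τ³=-1739/464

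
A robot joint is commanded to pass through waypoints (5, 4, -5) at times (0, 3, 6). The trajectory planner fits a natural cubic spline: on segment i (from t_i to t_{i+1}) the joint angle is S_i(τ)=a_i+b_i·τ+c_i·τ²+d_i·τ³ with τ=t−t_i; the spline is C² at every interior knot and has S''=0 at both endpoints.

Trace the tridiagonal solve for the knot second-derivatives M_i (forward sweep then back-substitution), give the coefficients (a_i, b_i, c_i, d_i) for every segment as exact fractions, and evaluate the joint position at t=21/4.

  seg 0: a=5 b=1/3 c=0 d=-2/27
  seg 1: a=4 b=-5/3 c=-2/3 d=2/27
S(21/4) = -73/32

Δ: Δ0=-1/3, Δ1=-3
row 1: diag=12, rhs=-16; c'=1/4, d'=-4/3
back: M1=-4/3
M: M0=0, M1=-4/3, M2=0
seg 0: a=5, c=M0/2=0, d=(M1−M0)/(6·3)=-2/27, b=Δ0−h0·(2M0+M1)/6=1/3
seg 1: a=4, c=M1/2=-2/3, d=(M2−M1)/(6·3)=2/27, b=Δ1−h1·(2M1+M2)/6=-5/3
t_q=21/4 → seg 1, τ=9/4; S=4+-5/3·τ+-2/3·τ²+2/27·τ³=-73/32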